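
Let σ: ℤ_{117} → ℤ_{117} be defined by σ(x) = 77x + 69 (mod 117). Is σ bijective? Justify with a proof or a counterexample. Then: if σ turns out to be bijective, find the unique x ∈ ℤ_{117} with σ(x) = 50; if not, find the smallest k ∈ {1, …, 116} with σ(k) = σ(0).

If σ(a) = σ(b), then 77a ≡ 77b (mod 117). Because gcd(77, 117) = 1, we may cancel 77 to get a ≡ b (mod 117).
We now compute 77⁻¹ mod 117 explicitly. Euclid's algorithm: 117 = 1·77 + 40, 77 = 1·40 + 37, 40 = 1·37 + 3, 37 = 12·3 + 1; back-substituting gives 1 = 38·77 − 25·117, so 77⁻¹ ≡ 38 (mod 117).
For any y ∈ ℤ_{117}, x = 38(y − 69) mod 117 satisfies σ(x) = 77·38(y − 69) + 69 ≡ y (since 77·38 ≡ 1 mod 117). So every y has a preimage.
So σ is bijective.
Since σ is bijective, we find σ⁻¹(50): we need 77x ≡ 50 − 69 ≡ 98 (mod 117). Using 77⁻¹ = 38: x ≡ 38·98 = 3724 = 31·117 + 97, so x = 97.
Check: σ(97) = 77·97 + 69 = 7538 = 64·117 + 50 ≡ 50 (mod 117).

97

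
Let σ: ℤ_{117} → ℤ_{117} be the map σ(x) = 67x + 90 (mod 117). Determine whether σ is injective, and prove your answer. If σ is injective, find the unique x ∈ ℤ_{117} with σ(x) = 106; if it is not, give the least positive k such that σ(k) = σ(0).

Recall that σ is injective when σ(s) = σ(t) forces s = t.
Suppose σ(s) = σ(t) in ℤ_{117}. Then 67s + 90 ≡ 67t + 90 (mod 117), therefore 67(s − t) ≡ 0 (mod 117).
Since gcd(67, 117) = 1, 67 is invertible modulo 117, therefore s − t ≡ 0 (mod 117), i.e. s = t.
Thus σ is injective.
We now compute 67⁻¹ mod 117 explicitly. Euclid's algorithm: 117 = 1·67 + 50, 67 = 1·50 + 17, 50 = 2·17 + 16, 17 = 1·16 + 1; back-substituting gives 1 = 7·67 − 4·117, so 67⁻¹ ≡ 7 (mod 117).
Since σ is injective, we find σ⁻¹(106): we need 67x ≡ 106 − 90 ≡ 16 (mod 117). Using 67⁻¹ = 7: x ≡ 7·16 = 112, so x = 112.
Check: σ(112) = 67·112 + 90 = 7594 = 64·117 + 106 ≡ 106 (mod 117).

112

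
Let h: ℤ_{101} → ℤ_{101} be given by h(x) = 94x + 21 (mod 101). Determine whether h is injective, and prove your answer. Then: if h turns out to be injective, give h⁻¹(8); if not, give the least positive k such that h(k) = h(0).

74

Recall: injectivity means: for all s, t in the domain, h(s) = h(t) implies s = t.
If h(s) = h(t), then 94s ≡ 94t (mod 101). Because gcd(94, 101) = 1, we may cancel 94 to get s ≡ t (mod 101).
Hence h is injective.
We now compute 94⁻¹ mod 101 explicitly. Euclid's algorithm: 101 = 1·94 + 7, 94 = 13·7 + 3, 7 = 2·3 + 1; back-substituting gives 1 = 72·94 − 67·101, so 94⁻¹ ≡ 72 (mod 101).
Since h is injective, we compute h⁻¹(8): solve 94x + 21 ≡ 8 (mod 101), i.e. 94x ≡ 88 (mod 101).
Multiplying by 94⁻¹ = 72 gives x ≡ 72·88 = 6336 = 62·101 + 74 ≡ 74 (mod 101).
Check: h(74) = 94·74 + 21 = 6977 = 69·101 + 8 ≡ 8 (mod 101).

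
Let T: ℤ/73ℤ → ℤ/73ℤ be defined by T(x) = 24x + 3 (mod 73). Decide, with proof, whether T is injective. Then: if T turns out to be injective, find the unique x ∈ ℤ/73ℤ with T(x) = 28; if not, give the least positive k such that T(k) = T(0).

Recall that injectivity means: for all s, t in the domain, T(s) = T(t) implies s = t.
If T(s) = T(t), then 24s ≡ 24t (mod 73). Because gcd(24, 73) = 1, we may cancel 24 to get s ≡ t (mod 73).
Therefore T is injective.
We now compute 24⁻¹ mod 73 explicitly. Euclid's algorithm: 73 = 3·24 + 1; back-substituting gives 1 = 70·24 − 23·73, so 24⁻¹ ≡ 70 (mod 73).
Since T is injective, we find T⁻¹(28): we need 24x ≡ 28 − 3 ≡ 25 (mod 73). Using 24⁻¹ = 70: x ≡ 70·25 = 1750 = 23·73 + 71, so x = 71.
Check: T(71) = 24·71 + 3 = 1707 = 23·73 + 28 ≡ 28 (mod 73).

71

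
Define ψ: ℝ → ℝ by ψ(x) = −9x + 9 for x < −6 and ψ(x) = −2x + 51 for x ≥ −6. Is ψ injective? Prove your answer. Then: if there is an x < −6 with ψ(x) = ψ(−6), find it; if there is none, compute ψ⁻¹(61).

Both pieces are strictly decreasing (slopes −9 and −2), so each is injective on its own interval.
The left piece maps (−∞, −6) onto (63, ∞); the right piece maps [−6, ∞) onto (−∞, 63].
These images are disjoint, so no value is attained by both pieces. Hence ψ is injective.
Because the two images are disjoint, no x < −6 has ψ(x) = ψ(−6), so we compute ψ⁻¹(61): 61 lies in (−∞, 63], so solve −2x + 51 = 61: x = (61 − 51)/(−2) = −5.

-5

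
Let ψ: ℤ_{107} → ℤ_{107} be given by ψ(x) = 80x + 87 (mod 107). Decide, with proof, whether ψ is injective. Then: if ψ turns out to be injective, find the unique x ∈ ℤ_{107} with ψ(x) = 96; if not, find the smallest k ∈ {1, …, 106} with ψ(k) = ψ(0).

Suppose ψ(x_1) = ψ(x_2) in ℤ_{107}. Then 80x_1 + 87 ≡ 80x_2 + 87 (mod 107), therefore 80(x_1 − x_2) ≡ 0 (mod 107).
Since gcd(80, 107) = 1, 80 is invertible modulo 107, so x_1 − x_2 ≡ 0 (mod 107), i.e. x_1 = x_2.
So ψ is injective.
We now compute 80⁻¹ mod 107 explicitly. Euclid's algorithm: 107 = 1·80 + 27, 80 = 2·27 + 26, 27 = 1·26 + 1; back-substituting gives 1 = 103·80 − 77·107, so 80⁻¹ ≡ 103 (mod 107).
Since ψ is injective, we find ψ⁻¹(96): we need 80x ≡ 96 − 87 ≡ 9 (mod 107). Using 80⁻¹ = 103: x ≡ 103·9 = 927 = 8·107 + 71, so x = 71.
Check: ψ(71) = 80·71 + 87 = 5767 = 53·107 + 96 ≡ 96 (mod 107).

71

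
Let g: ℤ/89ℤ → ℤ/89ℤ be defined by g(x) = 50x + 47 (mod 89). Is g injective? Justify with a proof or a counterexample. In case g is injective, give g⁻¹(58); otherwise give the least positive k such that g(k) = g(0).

2

Recall that injectivity means: for all a, b in the domain, g(a) = g(b) implies a = b.
If g(a) = g(b), then 50a ≡ 50b (mod 89). Because gcd(50, 89) = 1, we may cancel 50 to get a ≡ b (mod 89).
Thus g is injective.
We now compute 50⁻¹ mod 89 explicitly. Euclid's algorithm: 89 = 1·50 + 39, 50 = 1·39 + 11, 39 = 3·11 + 6, 11 = 1·6 + 5, 6 = 1·5 + 1; back-substituting gives 1 = 73·50 − 41·89, so 50⁻¹ ≡ 73 (mod 89).
Since g is injective, we compute g⁻¹(58): solve 50x + 47 ≡ 58 (mod 89), i.e. 50x ≡ 11 (mod 89).
Multiplying by 50⁻¹ = 73 gives x ≡ 73·11 = 803 = 9·89 + 2 ≡ 2 (mod 89).
Check: g(2) = 50·2 + 47 = 147 = 1·89 + 58 ≡ 58 (mod 89).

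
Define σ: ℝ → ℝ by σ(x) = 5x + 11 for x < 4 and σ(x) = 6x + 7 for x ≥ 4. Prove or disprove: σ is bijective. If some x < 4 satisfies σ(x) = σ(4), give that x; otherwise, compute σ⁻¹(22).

Both pieces are strictly increasing (slopes 5 and 6), so each is injective on its own interval.
The left piece maps (−∞, 4) onto (−∞, 31); the right piece maps [4, ∞) onto [31, ∞).
Since 31 = 31, the images partition ℝ: σ is injective and surjective, hence bijective.
Because the two images are disjoint, no x < 4 has σ(x) = σ(4), so we compute σ⁻¹(22): 22 lies in (−∞, 31), so solve 5x + 11 = 22: x = (22 − 11)/5 = 11/5.

11/5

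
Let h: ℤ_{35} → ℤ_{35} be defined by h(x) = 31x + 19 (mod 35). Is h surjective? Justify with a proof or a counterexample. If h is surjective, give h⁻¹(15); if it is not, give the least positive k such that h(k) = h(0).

Since gcd(31, 35) = 1, 31 is invertible modulo 35. Euclid's algorithm: 35 = 1·31 + 4, 31 = 7·4 + 3, 4 = 1·3 + 1; back-substituting gives 1 = 26·31 − 23·35, so 31⁻¹ ≡ 26 (mod 35).
Then y ↦ 26(y − 19) is a two-sided inverse to h, so every y ∈ ℤ_{35} has a preimage.
Thus h is surjective.
Since h is surjective, we compute h⁻¹(15): solve 31x + 19 ≡ 15 (mod 35), i.e. 31x ≡ 31 (mod 35).
Multiplying by 31⁻¹ = 26 gives x ≡ 26·31 = 806 = 23·35 + 1 ≡ 1 (mod 35).
Check: h(1) = 31·1 + 19 = 50 = 1·35 + 15 ≡ 15 (mod 35).

1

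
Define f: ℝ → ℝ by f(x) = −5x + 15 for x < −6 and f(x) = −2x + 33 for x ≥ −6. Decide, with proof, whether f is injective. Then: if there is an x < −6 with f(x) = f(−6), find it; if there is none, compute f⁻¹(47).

Both pieces are strictly decreasing (slopes −5 and −2), so each is injective on its own interval.
The left piece maps (−∞, −6) onto (45, ∞); the right piece maps [−6, ∞) onto (−∞, 45].
These images are disjoint, so no value is attained by both pieces. So f is injective.
Because the two images are disjoint, no x < −6 has f(x) = f(−6), so we compute f⁻¹(47): 47 lies in (45, ∞), so solve −5x + 15 = 47: x = (47 − 15)/(−5) = −32/5.

-32/5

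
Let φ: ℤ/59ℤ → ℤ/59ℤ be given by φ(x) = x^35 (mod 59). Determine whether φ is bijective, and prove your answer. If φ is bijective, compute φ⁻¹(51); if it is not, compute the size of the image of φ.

36

Since 59 is prime, the nonzero elements of ℤ/59ℤ form a cyclic group of order 58.
As gcd(35, 58) = 1, raising to the 35th power is a bijection on this group: if a^35 ≡ b^35 then (ab^{−1})^35 = 1, and the only element of order dividing gcd(35, 58) = 1 is 1, so a = b.
With φ(0) = 0 this makes φ injective on all of ℤ/59ℤ, hence bijective (finite equal-size domain and codomain). In particular φ is bijective.
Since φ is bijective, we find the preimage of 51. The inverse of x ↦ x^35 on (ℤ/59ℤ)^× is x ↦ x^5, because 35·5 = 175 = 3·58 + 1 ≡ 1 (mod 58) and x^{58} = 1 for x ≠ 0 (Fermat). So φ⁻¹(51) = 51^5 mod 59.
Repeated squaring mod 59: 51^1 ≡ 51, 51^2 ≡ 51² = 2601 ≡ 5, 51^4 ≡ 5² = 25. Since 5 = 4 + 1, 51^5 ≡ 25·51: 25·51 = 1275 ≡ 36. So 51^5 ≡ 36 (mod 59).
Hence φ⁻¹(51) = 36.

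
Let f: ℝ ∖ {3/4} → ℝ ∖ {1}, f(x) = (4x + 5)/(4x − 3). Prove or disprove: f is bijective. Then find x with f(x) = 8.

29/28

Suppose f(a) = f(b). Cross-multiplying: (4a + 5)(4b − 3) = (4b + 5)(4a − 3).
Expanding both sides and cancelling the symmetric terms leaves −32·(a − b) = 0. Since −32 ≠ 0, a = b. Therefore f is injective.
For any y ≠ 1, solving y(4x − 3) = 4x + 5 for x gives a well-defined x ≠ 3/4. So f is surjective.
Thus f is bijective.
Solving f(x) = 8: cross-multiplying gives 4x + 5 = 8(4x − 3), which rearranges to −28x = −29, so x = 29/28.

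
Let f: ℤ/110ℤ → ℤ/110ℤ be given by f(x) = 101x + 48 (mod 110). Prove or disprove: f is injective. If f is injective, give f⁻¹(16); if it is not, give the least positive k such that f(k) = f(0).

Recall: f is injective if f(s) = f(t) implies s = t.
If f(s) = f(t), then 101s ≡ 101t (mod 110). Because gcd(101, 110) = 1, we may cancel 101 to get s ≡ t (mod 110).
Thus f is injective.
We now compute 101⁻¹ mod 110 explicitly. Euclid's algorithm: 110 = 1·101 + 9, 101 = 11·9 + 2, 9 = 4·2 + 1; back-substituting gives 1 = 61·101 − 56·110, so 101⁻¹ ≡ 61 (mod 110).
Since f is injective, we compute f⁻¹(16): solve 101x + 48 ≡ 16 (mod 110), i.e. 101x ≡ 78 (mod 110).
Multiplying by 101⁻¹ = 61 gives x ≡ 61·78 = 4758 = 43·110 + 28 ≡ 28 (mod 110).
Check: f(28) = 101·28 + 48 = 2876 = 26·110 + 16 ≡ 16 (mod 110).

28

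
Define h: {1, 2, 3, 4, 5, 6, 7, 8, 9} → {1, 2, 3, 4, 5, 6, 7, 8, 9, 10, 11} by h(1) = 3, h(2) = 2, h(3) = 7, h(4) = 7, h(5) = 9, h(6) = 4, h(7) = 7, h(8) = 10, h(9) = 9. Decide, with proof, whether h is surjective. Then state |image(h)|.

No element maps to 1, so h is not surjective.
The image of h is {2, 3, 4, 7, 9, 10}, which has 6 elements.

6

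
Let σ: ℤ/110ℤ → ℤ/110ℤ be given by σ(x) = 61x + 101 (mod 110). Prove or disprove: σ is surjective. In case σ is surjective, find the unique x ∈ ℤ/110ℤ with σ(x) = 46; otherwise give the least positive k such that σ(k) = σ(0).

Recall: σ is surjective if every y in the codomain equals σ(x) for some x in the domain.
Since gcd(61, 110) = 1, 61 is invertible modulo 110. Euclid's algorithm: 110 = 1·61 + 49, 61 = 1·49 + 12, 49 = 4·12 + 1; back-substituting gives 1 = 101·61 − 56·110, so 61⁻¹ ≡ 101 (mod 110).
Then y ↦ 101(y − 101) is a two-sided inverse to σ, so every y ∈ ℤ/110ℤ has a preimage.
Hence σ is surjective.
Since σ is surjective, we compute σ⁻¹(46): solve 61x + 101 ≡ 46 (mod 110), i.e. 61x ≡ 55 (mod 110).
Multiplying by 61⁻¹ = 101 gives x ≡ 101·55 = 5555 = 50·110 + 55 ≡ 55 (mod 110).
Check: σ(55) = 61·55 + 101 = 3456 = 31·110 + 46 ≡ 46 (mod 110).

55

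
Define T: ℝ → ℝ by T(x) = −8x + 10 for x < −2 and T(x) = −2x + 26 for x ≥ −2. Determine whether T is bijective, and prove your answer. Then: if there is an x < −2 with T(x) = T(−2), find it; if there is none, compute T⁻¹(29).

-5/2

Both pieces are strictly decreasing (slopes −8 and −2), so each is injective on its own interval.
The left piece maps (−∞, −2) onto (26, ∞); the right piece maps [−2, ∞) onto (−∞, 30].
These images overlap. In particular T(−2) = 30 (right piece), and solving −8x + 10 = 30 on the left piece gives x = −5/2 < −2.
So T(−5/2) = T(−2) with −5/2 ≠ −2, and T is not injective, hence not bijective. This x = −5/2 is the requested value below −2.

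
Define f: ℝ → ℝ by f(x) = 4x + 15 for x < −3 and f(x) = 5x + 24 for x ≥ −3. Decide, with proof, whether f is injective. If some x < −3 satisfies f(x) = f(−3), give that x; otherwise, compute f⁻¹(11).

Both pieces are strictly increasing (slopes 4 and 5), so each is injective on its own interval.
The left piece maps (−∞, −3) onto (−∞, 3); the right piece maps [−3, ∞) onto [9, ∞).
These images are disjoint, so no value is attained by both pieces. So f is injective.
Because the two images are disjoint, no x < −3 has f(x) = f(−3), so we compute f⁻¹(11): 11 lies in [9, ∞), so solve 5x + 24 = 11: x = (11 − 24)/5 = −13/5.

-13/5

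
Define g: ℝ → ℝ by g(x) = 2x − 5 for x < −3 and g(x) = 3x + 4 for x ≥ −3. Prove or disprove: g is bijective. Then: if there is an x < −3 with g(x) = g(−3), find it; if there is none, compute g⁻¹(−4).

-8/3

Both pieces are strictly increasing (slopes 2 and 3), so each is injective on its own interval.
The left piece maps (−∞, −3) onto (−∞, −11); the right piece maps [−3, ∞) onto [−5, ∞).
The images leave a gap (−11 has no preimage), so g is not surjective, hence not bijective.
Because the two images are disjoint, no x < −3 has g(x) = g(−3), so we compute g⁻¹(−4): −4 lies in [−5, ∞), so solve 3x + 4 = −4: x = (−4 − 4)/3 = −8/3.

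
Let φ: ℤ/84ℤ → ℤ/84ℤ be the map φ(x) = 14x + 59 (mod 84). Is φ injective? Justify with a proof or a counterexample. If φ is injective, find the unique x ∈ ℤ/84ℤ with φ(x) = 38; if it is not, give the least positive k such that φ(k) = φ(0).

6

We have gcd(14, 84) = 14 > 1. Taking x_1 = 0 and x_2 = 6: φ(0) = 59 and φ(6) = 14·6 + 59 = 143 ≡ 59 (mod 84).
So φ(0) = φ(6) while 0 ≠ 6, so φ is not injective.
Since φ is not injective, we find the least positive k with φ(k) = φ(0): this means 14k ≡ 0 (mod 84), i.e. 84 ∣ 14k. Since gcd(14, 84) = 14, dividing through by 14 this holds exactly when 6 ∣ k.
The smallest positive such k is 6.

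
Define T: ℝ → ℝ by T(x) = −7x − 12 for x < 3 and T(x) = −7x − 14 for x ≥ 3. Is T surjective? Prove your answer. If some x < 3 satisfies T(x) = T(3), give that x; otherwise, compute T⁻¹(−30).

18/7

Both pieces are strictly decreasing (slopes −7 and −7), so each is injective on its own interval.
The left piece maps (−∞, 3) onto (−33, ∞); the right piece maps [3, ∞) onto (−∞, −35].
The union (−33, ∞) ∪ (−∞, −35] omits the interval between −33 and −35; in particular −33 has no preimage. So T is not surjective.
Because the two images are disjoint, no x < 3 has T(x) = T(3), so we compute T⁻¹(−30): −30 lies in (−33, ∞), so solve −7x − 12 = −30: x = (−30 + 12)/(−7) = 18/7.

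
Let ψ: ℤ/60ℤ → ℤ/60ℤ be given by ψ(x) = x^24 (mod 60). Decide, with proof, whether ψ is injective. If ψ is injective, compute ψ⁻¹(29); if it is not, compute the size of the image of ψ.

8

ψ(2): Repeated squaring mod 60: 2^1 ≡ 2, 2^2 ≡ 2² = 4, 2^4 ≡ 4² = 16, 2^8 ≡ 16² = 256 ≡ 16, 2^16 ≡ 16² = 256 ≡ 16. Since 24 = 16 + 8, 2^24 ≡ 16·16: 16·16 = 256 ≡ 16. So 2^24 ≡ 16 (mod 60).
ψ(4): Repeated squaring mod 60: 4^1 ≡ 4, 4^2 ≡ 4² = 16, 4^4 ≡ 16² = 256 ≡ 16, 4^8 ≡ 16² = 256 ≡ 16, 4^16 ≡ 16² = 256 ≡ 16. Since 24 = 16 + 8, 4^24 ≡ 16·16: 16·16 = 256 ≡ 16. So 4^24 ≡ 16 (mod 60).
So ψ(2) = ψ(4) = 16 while 2 ≠ 4, thus ψ is not injective.
Since ψ is not injective, we determine |image(ψ)|. Computing x^24 mod 60 for each x (by repeated squaring, reducing mod 60 at every step), the values ψ(0), ψ(1), …, ψ(59) are: 0, 1, 16, 21, 16, 25, 36, 1, 16, 21, 40, 1, 36, 1, 16, 45, 16, 1, 36, 1, 40, 21, 16, 1, 36, 25, 16, 21, 16, 1, 0, 1, 16, 21, 16, 25, 36, 1, 16, 21, 40, 1, 36, 1, 16, 45, 16, 1, 36, 1, 40, 21, 16, 1, 36, 25, 16, 21, 16, 1.
The distinct values are {0, 1, 16, 21, 25, 36, 40, 45}; there are 8 of them.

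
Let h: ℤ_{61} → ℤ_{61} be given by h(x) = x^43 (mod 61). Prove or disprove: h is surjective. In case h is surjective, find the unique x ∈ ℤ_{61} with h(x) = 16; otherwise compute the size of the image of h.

Since 61 is prime, the nonzero elements of ℤ_{61} form a cyclic group of order 60.
As gcd(43, 60) = 1, raising to the 43rd power is a bijection on this group: if s^43 ≡ t^43 then (st^{−1})^43 = 1, and the only element of order dividing gcd(43, 60) = 1 is 1, so s = t.
With h(0) = 0 this makes h injective on all of ℤ_{61}, hence bijective (finite equal-size domain and codomain). In particular h is surjective.
Since h is surjective, we find the preimage of 16. The inverse of x ↦ x^43 on (ℤ_{61})^× is x ↦ x^7, because 43·7 = 301 = 5·60 + 1 ≡ 1 (mod 60) and x^{60} = 1 for x ≠ 0 (Fermat). So h⁻¹(16) = 16^7 mod 61.
Repeated squaring mod 61: 16^1 ≡ 16, 16^2 ≡ 16² = 256 ≡ 12, 16^4 ≡ 12² = 144 ≡ 22. Since 7 = 4 + 2 + 1, 16^7 ≡ 22·12·16: 22·12 = 264 ≡ 20, then 20·16 = 320 ≡ 15. So 16^7 ≡ 15 (mod 61).
Hence h⁻¹(16) = 15.

15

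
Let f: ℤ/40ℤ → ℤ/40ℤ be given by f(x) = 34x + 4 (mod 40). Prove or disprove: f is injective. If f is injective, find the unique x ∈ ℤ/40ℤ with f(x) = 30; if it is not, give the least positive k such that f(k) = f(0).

20

Recall: f is injective if f(u) = f(v) implies u = v.
We have gcd(34, 40) = 2 > 1. Taking u = 0 and v = 20: f(0) = 4 and f(20) = 34·20 + 4 = 684 ≡ 4 (mod 40).
So f(0) = f(20) while 0 ≠ 20, hence f is not injective.
Since f is not injective, we find the least positive k with f(k) = f(0): this means 34k ≡ 0 (mod 40), i.e. 40 ∣ 34k. Since gcd(34, 40) = 2, dividing through by 2 this holds exactly when 20 ∣ 17k, and as gcd(17, 20) = 1, exactly when 20 ∣ k.
The smallest positive such k is 20.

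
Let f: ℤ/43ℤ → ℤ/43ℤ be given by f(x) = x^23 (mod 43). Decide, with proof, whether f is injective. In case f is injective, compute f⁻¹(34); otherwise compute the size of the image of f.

Since 43 is prime, the nonzero elements of ℤ/43ℤ form a cyclic group of order 42.
As gcd(23, 42) = 1, raising to the 23rd power is a bijection on this group: if u^23 ≡ v^23 then (uv^{−1})^23 = 1, and the only element of order dividing gcd(23, 42) = 1 is 1, so u = v.
With f(0) = 0 this makes f injective on all of ℤ/43ℤ, hence bijective (finite equal-size domain and codomain). In particular f is injective.
Since f is injective, we find the preimage of 34. The inverse of x ↦ x^23 on (ℤ/43ℤ)^× is x ↦ x^11, because 23·11 = 253 = 6·42 + 1 ≡ 1 (mod 42) and x^{42} = 1 for x ≠ 0 (Fermat). So f⁻¹(34) = 34^11 mod 43.
Repeated squaring mod 43: 34^1 ≡ 34, 34^2 ≡ 34² = 1156 ≡ 38, 34^4 ≡ 38² = 1444 ≡ 25, 34^8 ≡ 25² = 625 ≡ 23. Since 11 = 8 + 2 + 1, 34^11 ≡ 23·38·34: 23·38 = 874 ≡ 14, then 14·34 = 476 ≡ 3. So 34^11 ≡ 3 (mod 43).
Hence f⁻¹(34) = 3.

3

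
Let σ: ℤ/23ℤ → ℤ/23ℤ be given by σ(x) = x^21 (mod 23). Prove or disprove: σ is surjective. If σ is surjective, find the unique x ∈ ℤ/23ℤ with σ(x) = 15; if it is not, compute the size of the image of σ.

Since 23 is prime, the nonzero elements of ℤ/23ℤ form a cyclic group of order 22.
As gcd(21, 22) = 1, raising to the 21st power is a bijection on this group: if x_1^21 ≡ x_2^21 then (x_1x_2^{−1})^21 = 1, and the only element of order dividing gcd(21, 22) = 1 is 1, so x_1 = x_2.
With σ(0) = 0 this makes σ injective on all of ℤ/23ℤ, hence bijective (finite equal-size domain and codomain). In particular σ is surjective.
Since σ is surjective, we find the preimage of 15. The inverse of x ↦ x^21 on (ℤ/23ℤ)^× is x ↦ x^21, because 21·21 = 441 = 20·22 + 1 ≡ 1 (mod 22) and x^{22} = 1 for x ≠ 0 (Fermat). So σ⁻¹(15) = 15^21 mod 23.
Repeated squaring mod 23: 15^1 ≡ 15, 15^2 ≡ 15² = 225 ≡ 18, 15^4 ≡ 18² = 324 ≡ 2, 15^8 ≡ 2² = 4, 15^16 ≡ 4² = 16. Since 21 = 16 + 4 + 1, 15^21 ≡ 16·2·15: 16·2 = 32 ≡ 9, then 9·15 = 135 ≡ 20. So 15^21 ≡ 20 (mod 23).
Hence σ⁻¹(15) = 20.

20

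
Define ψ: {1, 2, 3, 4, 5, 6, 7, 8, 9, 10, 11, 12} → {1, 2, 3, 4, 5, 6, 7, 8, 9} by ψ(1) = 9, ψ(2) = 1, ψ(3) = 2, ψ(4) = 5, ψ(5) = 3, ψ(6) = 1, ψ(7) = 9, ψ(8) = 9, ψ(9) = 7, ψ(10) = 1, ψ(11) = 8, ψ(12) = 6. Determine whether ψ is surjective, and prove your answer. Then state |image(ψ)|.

No element maps to 4, so ψ is not surjective.
The image of ψ is {1, 2, 3, 5, 6, 7, 8, 9}, which has 8 elements.

8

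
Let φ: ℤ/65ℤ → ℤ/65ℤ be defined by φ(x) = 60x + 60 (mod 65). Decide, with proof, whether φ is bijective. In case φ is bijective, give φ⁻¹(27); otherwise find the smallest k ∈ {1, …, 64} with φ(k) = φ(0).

13

We have gcd(60, 65) = 5 > 1. Taking a = 0 and b = 13: φ(0) = 60 and φ(13) = 60·13 + 60 = 840 ≡ 60 (mod 65).
So φ(0) = φ(13) while 0 ≠ 13, so φ is not injective, hence not bijective.
Since φ is not bijective, we find the least positive k with φ(k) = φ(0): this means 60k ≡ 0 (mod 65), i.e. 65 ∣ 60k. Since gcd(60, 65) = 5, dividing through by 5 this holds exactly when 13 ∣ 12k, and as gcd(12, 13) = 1, exactly when 13 ∣ k.
The smallest positive such k is 13.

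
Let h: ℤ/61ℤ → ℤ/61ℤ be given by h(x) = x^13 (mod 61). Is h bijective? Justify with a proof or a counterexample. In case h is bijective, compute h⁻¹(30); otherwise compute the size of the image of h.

Since 61 is prime, the nonzero elements of ℤ/61ℤ form a cyclic group of order 60.
As gcd(13, 60) = 1, raising to the 13th power is a bijection on this group: if x_1^13 ≡ x_2^13 then (x_1x_2^{−1})^13 = 1, and the only element of order dividing gcd(13, 60) = 1 is 1, so x_1 = x_2.
With h(0) = 0 this makes h injective on all of ℤ/61ℤ, hence bijective (finite equal-size domain and codomain). In particular h is bijective.
Since h is bijective, we find the preimage of 30. The inverse of x ↦ x^13 on (ℤ/61ℤ)^× is x ↦ x^37, because 13·37 = 481 = 8·60 + 1 ≡ 1 (mod 60) and x^{60} = 1 for x ≠ 0 (Fermat). So h⁻¹(30) = 30^37 mod 61.
Repeated squaring mod 61: 30^1 ≡ 30, 30^2 ≡ 30² = 900 ≡ 46, 30^4 ≡ 46² = 2116 ≡ 42, 30^8 ≡ 42² = 1764 ≡ 56, 30^16 ≡ 56² = 3136 ≡ 25, 30^32 ≡ 25² = 625 ≡ 15. Since 37 = 32 + 4 + 1, 30^37 ≡ 15·42·30: 15·42 = 630 ≡ 20, then 20·30 = 600 ≡ 51. So 30^37 ≡ 51 (mod 61).
Hence h⁻¹(30) = 51.

51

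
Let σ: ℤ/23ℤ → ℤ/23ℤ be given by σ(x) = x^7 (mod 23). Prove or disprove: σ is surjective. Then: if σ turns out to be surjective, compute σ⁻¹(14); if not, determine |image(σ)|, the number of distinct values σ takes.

Since 23 is prime, the nonzero elements of ℤ/23ℤ form a cyclic group of order 22.
As gcd(7, 22) = 1, raising to the 7th power is a bijection on this group: if x_1^7 ≡ x_2^7 then (x_1x_2^{−1})^7 = 1, and the only element of order dividing gcd(7, 22) = 1 is 1, so x_1 = x_2.
With σ(0) = 0 this makes σ injective on all of ℤ/23ℤ, hence bijective (finite equal-size domain and codomain). In particular σ is surjective.
Since σ is surjective, we find the preimage of 14. The inverse of x ↦ x^7 on (ℤ/23ℤ)^× is x ↦ x^19, because 7·19 = 133 = 6·22 + 1 ≡ 1 (mod 22) and x^{22} = 1 for x ≠ 0 (Fermat). So σ⁻¹(14) = 14^19 mod 23.
Repeated squaring mod 23: 14^1 ≡ 14, 14^2 ≡ 14² = 196 ≡ 12, 14^4 ≡ 12² = 144 ≡ 6, 14^8 ≡ 6² = 36 ≡ 13, 14^16 ≡ 13² = 169 ≡ 8. Since 19 = 16 + 2 + 1, 14^19 ≡ 8·12·14: 8·12 = 96 ≡ 4, then 4·14 = 56 ≡ 10. So 14^19 ≡ 10 (mod 23).
Hence σ⁻¹(14) = 10.

10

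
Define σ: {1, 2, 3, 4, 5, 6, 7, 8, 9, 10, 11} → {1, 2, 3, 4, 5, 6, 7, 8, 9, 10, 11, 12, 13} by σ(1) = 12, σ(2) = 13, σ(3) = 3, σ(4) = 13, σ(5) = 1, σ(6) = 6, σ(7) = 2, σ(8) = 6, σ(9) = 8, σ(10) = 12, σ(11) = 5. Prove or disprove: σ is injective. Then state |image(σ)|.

σ(2) = 13 = σ(4) with 2 ≠ 4, so σ is not injective.
The image of σ is {1, 2, 3, 5, 6, 8, 12, 13}, which has 8 elements.

8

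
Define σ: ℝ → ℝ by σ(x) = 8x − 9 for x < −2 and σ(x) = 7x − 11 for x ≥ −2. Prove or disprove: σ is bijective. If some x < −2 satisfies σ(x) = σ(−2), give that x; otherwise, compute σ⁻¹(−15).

-4/7

Both pieces are strictly increasing (slopes 8 and 7), so each is injective on its own interval.
The left piece maps (−∞, −2) onto (−∞, −25); the right piece maps [−2, ∞) onto [−25, ∞).
Since −25 = −25, the images partition ℝ: σ is injective and surjective, hence bijective.
Because the two images are disjoint, no x < −2 has σ(x) = σ(−2), so we compute σ⁻¹(−15): −15 lies in [−25, ∞), so solve 7x − 11 = −15: x = (−15 + 11)/7 = −4/7.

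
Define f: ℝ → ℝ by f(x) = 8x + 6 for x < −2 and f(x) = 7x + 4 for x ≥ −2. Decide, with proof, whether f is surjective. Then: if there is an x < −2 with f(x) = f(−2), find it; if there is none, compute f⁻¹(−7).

Both pieces are strictly increasing (slopes 8 and 7), so each is injective on its own interval.
The left piece maps (−∞, −2) onto (−∞, −10); the right piece maps [−2, ∞) onto [−10, ∞).
These images together cover ℝ, so f is surjective.
Because the two images are disjoint, no x < −2 has f(x) = f(−2), so we compute f⁻¹(−7): −7 lies in [−10, ∞), so solve 7x + 4 = −7: x = (−7 − 4)/7 = −11/7.

-11/7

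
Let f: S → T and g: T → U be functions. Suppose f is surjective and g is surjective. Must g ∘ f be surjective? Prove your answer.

surjective

Let c ∈ U. Since g is surjective, there is b ∈ T with g(b) = c. Since f is surjective, there is a ∈ S with f(a) = b.
Then (g ∘ f)(a) = g(b) = c. Hence g ∘ f is surjective.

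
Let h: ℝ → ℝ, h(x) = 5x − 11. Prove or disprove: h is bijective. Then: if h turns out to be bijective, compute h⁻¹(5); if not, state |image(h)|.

Suppose h(x_1) = h(x_2). Then 5x_1 − 11 = 5x_2 − 11, so 5x_1 = 5x_2, hence x_1 = x_2.
For any y ∈ ℝ, x = (y + 11)/5 satisfies h(x) = y.
Therefore h is bijective.
Since h is bijective, we compute h⁻¹(5) = (5 + 11)/5 = 16/5.

16/5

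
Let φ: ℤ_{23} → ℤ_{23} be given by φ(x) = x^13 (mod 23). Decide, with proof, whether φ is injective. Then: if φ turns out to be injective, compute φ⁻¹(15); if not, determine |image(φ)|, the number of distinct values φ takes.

10

Since 23 is prime, the nonzero elements of ℤ_{23} form a cyclic group of order 22.
As gcd(13, 22) = 1, raising to the 13th power is a bijection on this group: if s^13 ≡ t^13 then (st^{−1})^13 = 1, and the only element of order dividing gcd(13, 22) = 1 is 1, so s = t.
With φ(0) = 0 this makes φ injective on all of ℤ_{23}, hence bijective (finite equal-size domain and codomain). In particular φ is injective.
Since φ is injective, we find the preimage of 15. The inverse of x ↦ x^13 on (ℤ_{23})^× is x ↦ x^17, because 13·17 = 221 = 10·22 + 1 ≡ 1 (mod 22) and x^{22} = 1 for x ≠ 0 (Fermat). So φ⁻¹(15) = 15^17 mod 23.
Repeated squaring mod 23: 15^1 ≡ 15, 15^2 ≡ 15² = 225 ≡ 18, 15^4 ≡ 18² = 324 ≡ 2, 15^8 ≡ 2² = 4, 15^16 ≡ 4² = 16. Since 17 = 16 + 1, 15^17 ≡ 16·15: 16·15 = 240 ≡ 10. So 15^17 ≡ 10 (mod 23).
Hence φ⁻¹(15) = 10.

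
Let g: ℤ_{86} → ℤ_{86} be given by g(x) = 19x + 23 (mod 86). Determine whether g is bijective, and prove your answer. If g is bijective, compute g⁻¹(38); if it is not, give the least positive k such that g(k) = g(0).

Recall that g is injective when g(u) = g(v) forces u = v.
Suppose g(u) = g(v) in ℤ_{86}. Then 19u + 23 ≡ 19v + 23 (mod 86), so 19(u − v) ≡ 0 (mod 86).
Since gcd(19, 86) = 1, 19 is invertible modulo 86, therefore u − v ≡ 0 (mod 86), i.e. u = v.
We now compute 19⁻¹ mod 86 explicitly. Euclid's algorithm: 86 = 4·19 + 10, 19 = 1·10 + 9, 10 = 1·9 + 1; back-substituting gives 1 = 77·19 − 17·86, so 19⁻¹ ≡ 77 (mod 86).
For any y ∈ ℤ_{86}, x = 77(y − 23) mod 86 satisfies g(x) = 19·77(y − 23) + 23 ≡ y (since 19·77 ≡ 1 mod 86). So every y has a preimage.
So g is bijective.
Since g is bijective, we compute g⁻¹(38): solve 19x + 23 ≡ 38 (mod 86), i.e. 19x ≡ 15 (mod 86).
Multiplying by 19⁻¹ = 77 gives x ≡ 77·15 = 1155 = 13·86 + 37 ≡ 37 (mod 86).
Check: g(37) = 19·37 + 23 = 726 = 8·86 + 38 ≡ 38 (mod 86).

37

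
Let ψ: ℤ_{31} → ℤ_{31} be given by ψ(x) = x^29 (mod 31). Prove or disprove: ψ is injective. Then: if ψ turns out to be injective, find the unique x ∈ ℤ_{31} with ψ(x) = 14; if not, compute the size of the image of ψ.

Since 31 is prime, the nonzero elements of ℤ_{31} form a cyclic group of order 30.
As gcd(29, 30) = 1, raising to the 29th power is a bijection on this group: if x_1^29 ≡ x_2^29 then (x_1x_2^{−1})^29 = 1, and the only element of order dividing gcd(29, 30) = 1 is 1, so x_1 = x_2.
With ψ(0) = 0 this makes ψ injective on all of ℤ_{31}, hence bijective (finite equal-size domain and codomain). In particular ψ is injective.
Since ψ is injective, we find the preimage of 14. The inverse of x ↦ x^29 on (ℤ_{31})^× is x ↦ x^29, because 29·29 = 841 = 28·30 + 1 ≡ 1 (mod 30) and x^{30} = 1 for x ≠ 0 (Fermat). So ψ⁻¹(14) = 14^29 mod 31.
Repeated squaring mod 31: 14^1 ≡ 14, 14^2 ≡ 14² = 196 ≡ 10, 14^4 ≡ 10² = 100 ≡ 7, 14^8 ≡ 7² = 49 ≡ 18, 14^16 ≡ 18² = 324 ≡ 14. Since 29 = 16 + 8 + 4 + 1, 14^29 ≡ 14·18·7·14: 14·18 = 252 ≡ 4, then 4·7 = 28, then 28·14 = 392 ≡ 20. So 14^29 ≡ 20 (mod 31).
Hence ψ⁻¹(14) = 20.

20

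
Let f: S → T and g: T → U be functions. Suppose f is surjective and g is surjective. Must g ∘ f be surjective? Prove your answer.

Let c ∈ U. Since g is surjective, there is b ∈ T with g(b) = c. Since f is surjective, there is a ∈ S with f(a) = b.
Then (g ∘ f)(a) = g(b) = c. Thus g ∘ f is surjective.

surjective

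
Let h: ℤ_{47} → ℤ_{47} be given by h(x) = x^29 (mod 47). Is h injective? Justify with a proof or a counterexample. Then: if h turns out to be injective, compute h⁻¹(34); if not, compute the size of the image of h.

Since 47 is prime, the nonzero elements of ℤ_{47} form a cyclic group of order 46.
As gcd(29, 46) = 1, raising to the 29th power is a bijection on this group: if s^29 ≡ t^29 then (st^{−1})^29 = 1, and the only element of order dividing gcd(29, 46) = 1 is 1, so s = t.
With h(0) = 0 this makes h injective on all of ℤ_{47}, hence bijective (finite equal-size domain and codomain). In particular h is injective.
Since h is injective, we find the preimage of 34. The inverse of x ↦ x^29 on (ℤ_{47})^× is x ↦ x^27, because 29·27 = 783 = 17·46 + 1 ≡ 1 (mod 46) and x^{46} = 1 for x ≠ 0 (Fermat). So h⁻¹(34) = 34^27 mod 47.
Repeated squaring mod 47: 34^1 ≡ 34, 34^2 ≡ 34² = 1156 ≡ 28, 34^4 ≡ 28² = 784 ≡ 32, 34^8 ≡ 32² = 1024 ≡ 37, 34^16 ≡ 37² = 1369 ≡ 6. Since 27 = 16 + 8 + 2 + 1, 34^27 ≡ 6·37·28·34: 6·37 = 222 ≡ 34, then 34·28 = 952 ≡ 12, then 12·34 = 408 ≡ 32. So 34^27 ≡ 32 (mod 47).
Hence h⁻¹(34) = 32.

32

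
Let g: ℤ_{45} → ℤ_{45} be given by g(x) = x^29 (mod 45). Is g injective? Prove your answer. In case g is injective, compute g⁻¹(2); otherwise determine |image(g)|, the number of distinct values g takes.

35

g(0) = 0^29 = 0.
g(15): Repeated squaring mod 45: 15^1 ≡ 15, 15^2 ≡ 15² = 225 ≡ 0, 15^4 ≡ 0² = 0, 15^8 ≡ 0² = 0, 15^16 ≡ 0² = 0. Since 29 = 16 + 8 + 4 + 1, 15^29 ≡ 0·0·0·15: 0·0 = 0, then 0·0 = 0, then 0·15 = 0. So 15^29 ≡ 0 (mod 45).
So g(0) = g(15) = 0 while 0 ≠ 15, therefore g is not injective.
Since g is not injective, we determine |image(g)|. Computing x^29 mod 45 for each x (by repeated squaring, reducing mod 45 at every step), the values g(0), g(1), …, g(44) are: 0, 1, 32, 18, 34, 20, 36, 22, 8, 9, 10, 41, 27, 43, 29, 0, 31, 17, 18, 19, 5, 36, 7, 38, 9, 40, 26, 27, 28, 14, 0, 16, 2, 18, 4, 35, 36, 37, 23, 9, 25, 11, 27, 13, 44.
The distinct values are {0, 1, 2, 4, 5, 7, 8, 9, 10, 11, 13, 14, 16, 17, 18, 19, 20, 22, 23, 25, 26, 27, 28, 29, 31, 32, 34, 35, 36, 37, 38, 40, 41, 43, 44}; there are 35 of them.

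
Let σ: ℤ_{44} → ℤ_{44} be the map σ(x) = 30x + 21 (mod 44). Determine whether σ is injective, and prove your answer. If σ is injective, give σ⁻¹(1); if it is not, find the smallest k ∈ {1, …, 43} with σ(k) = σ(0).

We have gcd(30, 44) = 2 > 1. Taking u = 0 and v = 22: σ(0) = 21 and σ(22) = 30·22 + 21 = 681 ≡ 21 (mod 44).
So σ(0) = σ(22) while 0 ≠ 22, hence σ is not injective.
Since σ is not injective, we find the least positive k with σ(k) = σ(0): this means 30k ≡ 0 (mod 44), i.e. 44 ∣ 30k. Since gcd(30, 44) = 2, dividing through by 2 this holds exactly when 22 ∣ 15k, and as gcd(15, 22) = 1, exactly when 22 ∣ k.
The smallest positive such k is 22.

22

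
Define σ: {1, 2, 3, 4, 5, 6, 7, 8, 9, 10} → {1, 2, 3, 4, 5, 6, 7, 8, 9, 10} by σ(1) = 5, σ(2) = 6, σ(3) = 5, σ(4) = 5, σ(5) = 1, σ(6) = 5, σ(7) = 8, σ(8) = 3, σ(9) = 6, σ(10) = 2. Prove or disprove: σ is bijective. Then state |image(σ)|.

σ(1) = 5 = σ(3) with 1 ≠ 3, so σ is not injective, hence not bijective.
The image of σ is {1, 2, 3, 5, 6, 8}, which has 6 elements.

6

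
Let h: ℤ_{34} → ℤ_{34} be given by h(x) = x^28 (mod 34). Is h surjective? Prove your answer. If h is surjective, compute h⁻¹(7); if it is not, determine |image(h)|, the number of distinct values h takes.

10

h(3): Repeated squaring mod 34: 3^1 ≡ 3, 3^2 ≡ 3² = 9, 3^4 ≡ 9² = 81 ≡ 13, 3^8 ≡ 13² = 169 ≡ 33, 3^16 ≡ 33² = 1089 ≡ 1. Since 28 = 16 + 8 + 4, 3^28 ≡ 1·33·13: 1·33 = 33, then 33·13 = 429 ≡ 21. So 3^28 ≡ 21 (mod 34).
h(5): Repeated squaring mod 34: 5^1 ≡ 5, 5^2 ≡ 5² = 25, 5^4 ≡ 25² = 625 ≡ 13, 5^8 ≡ 13² = 169 ≡ 33, 5^16 ≡ 33² = 1089 ≡ 1. Since 28 = 16 + 8 + 4, 5^28 ≡ 1·33·13: 1·33 = 33, then 33·13 = 429 ≡ 21. So 5^28 ≡ 21 (mod 34).
So h(3) = h(5) = 21 while 3 ≠ 5, so h is not injective.
A non-injective map from the 34-element set ℤ_{34} to itself takes at most 33 distinct values, so it cannot be surjective. Thus h is not surjective.
Since h is not surjective, we determine |image(h)|. Computing x^28 mod 34 for each x (by repeated squaring, reducing mod 34 at every step), the values h(0), h(1), …, h(33) are: 0, 1, 16, 21, 18, 21, 30, 13, 16, 33, 30, 13, 4, 1, 4, 33, 18, 17, 18, 33, 4, 1, 4, 13, 30, 33, 16, 13, 30, 21, 18, 21, 16, 1.
The distinct values are {0, 1, 4, 13, 16, 17, 18, 21, 30, 33}; there are 10 of them.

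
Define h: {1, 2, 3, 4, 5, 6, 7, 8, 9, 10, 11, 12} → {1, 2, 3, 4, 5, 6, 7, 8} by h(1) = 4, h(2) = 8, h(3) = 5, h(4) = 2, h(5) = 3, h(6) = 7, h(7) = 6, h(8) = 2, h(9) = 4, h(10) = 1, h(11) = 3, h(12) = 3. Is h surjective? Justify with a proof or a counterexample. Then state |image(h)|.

Every element of the codomain has a preimage: 1 = h(10), 2 = h(4), 3 = h(5), 4 = h(1), 5 = h(3), 6 = h(7), 7 = h(6), 8 = h(2).
Thus h is surjective.
The image of h is {1, 2, 3, 4, 5, 6, 7, 8}, which has 8 elements.

8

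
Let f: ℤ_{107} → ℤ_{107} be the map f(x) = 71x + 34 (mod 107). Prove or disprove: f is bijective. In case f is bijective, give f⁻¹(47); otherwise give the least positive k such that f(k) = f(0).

68

Suppose f(a) = f(b) in ℤ_{107}. Then 71a + 34 ≡ 71b + 34 (mod 107), so 71(a − b) ≡ 0 (mod 107).
Since gcd(71, 107) = 1, 71 is invertible modulo 107, so a − b ≡ 0 (mod 107), i.e. a = b.
We now compute 71⁻¹ mod 107 explicitly. Euclid's algorithm: 107 = 1·71 + 36, 71 = 1·36 + 35, 36 = 1·35 + 1; back-substituting gives 1 = 104·71 − 69·107, so 71⁻¹ ≡ 104 (mod 107).
Then y ↦ 104(y − 34) is a two-sided inverse to f, so every y ∈ ℤ_{107} has a preimage.
Hence f is bijective.
Since f is bijective, we compute f⁻¹(47): solve 71x + 34 ≡ 47 (mod 107), i.e. 71x ≡ 13 (mod 107).
Multiplying by 71⁻¹ = 104 gives x ≡ 104·13 = 1352 = 12·107 + 68 ≡ 68 (mod 107).
Check: f(68) = 71·68 + 34 = 4862 = 45·107 + 47 ≡ 47 (mod 107).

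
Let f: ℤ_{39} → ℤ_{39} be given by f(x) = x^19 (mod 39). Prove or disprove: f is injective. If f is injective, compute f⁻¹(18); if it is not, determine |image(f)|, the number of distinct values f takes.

Computing x^19 mod 39 for each x (by repeated squaring, reducing mod 39 at every step), the values f(0), f(1), …, f(38) are: 0, 1, 11, 3, 4, 8, 33, 19, 5, 9, 10, 2, 12, 13, 14, 24, 16, 17, 21, 7, 32, 18, 22, 23, 15, 25, 26, 27, 37, 29, 30, 34, 20, 6, 31, 35, 36, 28, 38.
Every element of ℤ_{39} appears exactly once in this list, so f is a bijection, and in particular injective.
Since f is injective, we read off the preimage of 18 from the same table: f(21) = 18, so f⁻¹(18) = 21.

21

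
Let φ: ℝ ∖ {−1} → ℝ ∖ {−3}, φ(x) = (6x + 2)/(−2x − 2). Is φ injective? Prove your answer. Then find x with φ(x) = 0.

-1/3

Suppose φ(s) = φ(t). Cross-multiplying: (6s + 2)(−2t − 2) = (6t + 2)(−2s − 2).
Expanding both sides and cancelling the symmetric terms leaves −8·(s − t) = 0. Since −8 ≠ 0, s = t. So φ is injective.
Solving φ(x) = 0: cross-multiplying gives 6x + 2 = 0(−2x − 2), which rearranges to 6x = −2, so x = −1/3.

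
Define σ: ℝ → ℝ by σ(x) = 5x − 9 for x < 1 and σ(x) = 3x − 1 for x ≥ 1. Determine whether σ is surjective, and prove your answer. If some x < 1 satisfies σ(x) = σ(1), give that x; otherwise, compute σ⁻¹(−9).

0

Both pieces are strictly increasing (slopes 5 and 3), so each is injective on its own interval.
The left piece maps (−∞, 1) onto (−∞, −4); the right piece maps [1, ∞) onto [2, ∞).
The union (−∞, −4) ∪ [2, ∞) omits the interval between −4 and 2; in particular −4 has no preimage. So σ is not surjective.
Because the two images are disjoint, no x < 1 has σ(x) = σ(1), so we compute σ⁻¹(−9): −9 lies in (−∞, −4), so solve 5x − 9 = −9: x = (−9 + 9)/5 = 0.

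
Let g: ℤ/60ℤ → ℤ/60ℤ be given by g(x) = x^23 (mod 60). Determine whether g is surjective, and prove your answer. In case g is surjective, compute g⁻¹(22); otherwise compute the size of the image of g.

45

g(0) = 0^23 = 0.
g(30): Repeated squaring mod 60: 30^1 ≡ 30, 30^2 ≡ 30² = 900 ≡ 0, 30^4 ≡ 0² = 0, 30^8 ≡ 0² = 0, 30^16 ≡ 0² = 0. Since 23 = 16 + 4 + 2 + 1, 30^23 ≡ 0·0·0·30: 0·0 = 0, then 0·0 = 0, then 0·30 = 0. So 30^23 ≡ 0 (mod 60).
So g(0) = g(30) = 0 while 0 ≠ 30, thus g is not injective.
A non-injective map from the 60-element set ℤ/60ℤ to itself takes at most 59 distinct values, so it cannot be surjective. Thus g is not surjective.
Since g is not surjective, we determine |image(g)|. Computing x^23 mod 60 for each x (by repeated squaring, reducing mod 60 at every step), the values g(0), g(1), …, g(59) are: 0, 1, 8, 27, 4, 5, 36, 43, 32, 9, 40, 11, 48, 37, 44, 15, 16, 53, 12, 19, 20, 21, 28, 47, 24, 25, 56, 3, 52, 29, 0, 31, 8, 57, 4, 35, 36, 13, 32, 39, 40, 41, 48, 7, 44, 45, 16, 23, 12, 49, 20, 51, 28, 17, 24, 55, 56, 33, 52, 59.
The distinct values are {0, 1, 3, 4, 5, 7, 8, 9, 11, 12, 13, 15, 16, 17, 19, 20, 21, 23, 24, 25, 27, 28, 29, 31, 32, 33, 35, 36, 37, 39, 40, 41, 43, 44, 45, 47, 48, 49, 51, 52, 53, 55, 56, 57, 59}; there are 45 of them.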